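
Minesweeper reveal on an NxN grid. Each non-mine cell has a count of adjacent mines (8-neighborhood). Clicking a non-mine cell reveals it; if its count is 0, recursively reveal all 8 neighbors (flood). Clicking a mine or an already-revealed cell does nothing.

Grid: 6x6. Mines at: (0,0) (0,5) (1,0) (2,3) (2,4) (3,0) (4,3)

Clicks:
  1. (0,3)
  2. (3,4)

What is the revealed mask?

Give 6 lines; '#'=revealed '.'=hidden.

Answer: .####.
.####.
......
....#.
......
......

Derivation:
Click 1 (0,3) count=0: revealed 8 new [(0,1) (0,2) (0,3) (0,4) (1,1) (1,2) (1,3) (1,4)] -> total=8
Click 2 (3,4) count=3: revealed 1 new [(3,4)] -> total=9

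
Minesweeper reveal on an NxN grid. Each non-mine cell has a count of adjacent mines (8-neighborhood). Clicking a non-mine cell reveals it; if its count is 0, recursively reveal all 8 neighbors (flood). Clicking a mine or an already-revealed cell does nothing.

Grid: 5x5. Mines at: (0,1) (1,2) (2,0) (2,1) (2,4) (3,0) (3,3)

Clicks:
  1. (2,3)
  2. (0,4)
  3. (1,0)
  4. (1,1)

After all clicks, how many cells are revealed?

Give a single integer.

Answer: 7

Derivation:
Click 1 (2,3) count=3: revealed 1 new [(2,3)] -> total=1
Click 2 (0,4) count=0: revealed 4 new [(0,3) (0,4) (1,3) (1,4)] -> total=5
Click 3 (1,0) count=3: revealed 1 new [(1,0)] -> total=6
Click 4 (1,1) count=4: revealed 1 new [(1,1)] -> total=7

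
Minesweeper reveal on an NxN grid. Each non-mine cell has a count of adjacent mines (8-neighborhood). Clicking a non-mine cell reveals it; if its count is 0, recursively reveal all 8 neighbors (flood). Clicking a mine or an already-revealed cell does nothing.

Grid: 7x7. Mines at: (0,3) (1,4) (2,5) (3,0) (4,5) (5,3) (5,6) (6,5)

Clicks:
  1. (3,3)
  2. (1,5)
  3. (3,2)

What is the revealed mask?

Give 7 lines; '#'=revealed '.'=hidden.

Click 1 (3,3) count=0: revealed 20 new [(0,0) (0,1) (0,2) (1,0) (1,1) (1,2) (1,3) (2,0) (2,1) (2,2) (2,3) (2,4) (3,1) (3,2) (3,3) (3,4) (4,1) (4,2) (4,3) (4,4)] -> total=20
Click 2 (1,5) count=2: revealed 1 new [(1,5)] -> total=21
Click 3 (3,2) count=0: revealed 0 new [(none)] -> total=21

Answer: ###....
####.#.
#####..
.####..
.####..
.......
.......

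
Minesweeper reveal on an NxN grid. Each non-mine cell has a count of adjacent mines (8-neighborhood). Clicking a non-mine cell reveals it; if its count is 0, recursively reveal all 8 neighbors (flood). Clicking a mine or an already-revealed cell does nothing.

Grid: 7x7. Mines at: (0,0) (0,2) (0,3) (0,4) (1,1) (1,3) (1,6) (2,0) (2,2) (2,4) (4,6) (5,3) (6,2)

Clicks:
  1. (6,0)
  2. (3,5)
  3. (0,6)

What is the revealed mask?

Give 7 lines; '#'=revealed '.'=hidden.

Answer: ......#
.......
.......
###..#.
###....
###....
##.....

Derivation:
Click 1 (6,0) count=0: revealed 11 new [(3,0) (3,1) (3,2) (4,0) (4,1) (4,2) (5,0) (5,1) (5,2) (6,0) (6,1)] -> total=11
Click 2 (3,5) count=2: revealed 1 new [(3,5)] -> total=12
Click 3 (0,6) count=1: revealed 1 new [(0,6)] -> total=13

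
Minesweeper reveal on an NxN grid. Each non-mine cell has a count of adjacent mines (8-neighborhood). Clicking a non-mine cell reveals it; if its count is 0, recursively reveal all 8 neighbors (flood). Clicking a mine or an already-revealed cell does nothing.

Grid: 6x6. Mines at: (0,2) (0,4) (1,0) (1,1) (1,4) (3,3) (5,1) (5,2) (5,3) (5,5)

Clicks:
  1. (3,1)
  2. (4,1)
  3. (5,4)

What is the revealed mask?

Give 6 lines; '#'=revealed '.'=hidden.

Click 1 (3,1) count=0: revealed 9 new [(2,0) (2,1) (2,2) (3,0) (3,1) (3,2) (4,0) (4,1) (4,2)] -> total=9
Click 2 (4,1) count=2: revealed 0 new [(none)] -> total=9
Click 3 (5,4) count=2: revealed 1 new [(5,4)] -> total=10

Answer: ......
......
###...
###...
###...
....#.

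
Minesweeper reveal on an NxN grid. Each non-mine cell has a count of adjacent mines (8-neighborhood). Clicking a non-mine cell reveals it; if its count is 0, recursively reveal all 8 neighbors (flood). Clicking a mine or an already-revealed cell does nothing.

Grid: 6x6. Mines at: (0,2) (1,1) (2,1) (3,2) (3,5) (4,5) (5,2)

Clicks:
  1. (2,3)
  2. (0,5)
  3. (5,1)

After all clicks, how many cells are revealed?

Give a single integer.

Answer: 10

Derivation:
Click 1 (2,3) count=1: revealed 1 new [(2,3)] -> total=1
Click 2 (0,5) count=0: revealed 8 new [(0,3) (0,4) (0,5) (1,3) (1,4) (1,5) (2,4) (2,5)] -> total=9
Click 3 (5,1) count=1: revealed 1 new [(5,1)] -> total=10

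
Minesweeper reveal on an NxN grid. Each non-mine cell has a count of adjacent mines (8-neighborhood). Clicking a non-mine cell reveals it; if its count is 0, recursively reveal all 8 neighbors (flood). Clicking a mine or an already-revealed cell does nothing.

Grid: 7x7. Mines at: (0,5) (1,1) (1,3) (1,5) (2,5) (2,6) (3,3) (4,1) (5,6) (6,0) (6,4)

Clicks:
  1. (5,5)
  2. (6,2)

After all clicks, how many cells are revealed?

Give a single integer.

Click 1 (5,5) count=2: revealed 1 new [(5,5)] -> total=1
Click 2 (6,2) count=0: revealed 6 new [(5,1) (5,2) (5,3) (6,1) (6,2) (6,3)] -> total=7

Answer: 7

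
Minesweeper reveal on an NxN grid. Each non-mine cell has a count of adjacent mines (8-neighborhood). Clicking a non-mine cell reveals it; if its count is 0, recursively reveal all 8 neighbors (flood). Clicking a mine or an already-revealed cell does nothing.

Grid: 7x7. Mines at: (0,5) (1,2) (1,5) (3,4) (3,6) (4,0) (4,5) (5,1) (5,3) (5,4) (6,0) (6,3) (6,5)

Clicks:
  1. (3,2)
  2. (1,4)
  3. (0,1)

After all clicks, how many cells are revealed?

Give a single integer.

Click 1 (3,2) count=0: revealed 9 new [(2,1) (2,2) (2,3) (3,1) (3,2) (3,3) (4,1) (4,2) (4,3)] -> total=9
Click 2 (1,4) count=2: revealed 1 new [(1,4)] -> total=10
Click 3 (0,1) count=1: revealed 1 new [(0,1)] -> total=11

Answer: 11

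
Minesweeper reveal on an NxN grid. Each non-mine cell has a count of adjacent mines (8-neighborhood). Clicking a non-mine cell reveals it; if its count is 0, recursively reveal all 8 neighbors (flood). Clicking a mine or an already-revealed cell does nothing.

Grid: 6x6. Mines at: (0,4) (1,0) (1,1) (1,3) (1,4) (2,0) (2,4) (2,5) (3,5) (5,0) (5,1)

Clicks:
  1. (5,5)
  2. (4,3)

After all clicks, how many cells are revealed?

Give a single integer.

Answer: 16

Derivation:
Click 1 (5,5) count=0: revealed 16 new [(2,1) (2,2) (2,3) (3,1) (3,2) (3,3) (3,4) (4,1) (4,2) (4,3) (4,4) (4,5) (5,2) (5,3) (5,4) (5,5)] -> total=16
Click 2 (4,3) count=0: revealed 0 new [(none)] -> total=16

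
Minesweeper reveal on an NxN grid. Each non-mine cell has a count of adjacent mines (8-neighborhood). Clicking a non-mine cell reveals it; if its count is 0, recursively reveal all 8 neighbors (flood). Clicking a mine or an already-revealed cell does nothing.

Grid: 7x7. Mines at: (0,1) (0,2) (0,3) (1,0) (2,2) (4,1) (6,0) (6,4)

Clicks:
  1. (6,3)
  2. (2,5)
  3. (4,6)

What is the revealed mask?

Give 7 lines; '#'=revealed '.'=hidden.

Answer: ....###
...####
...####
..#####
..#####
..#####
...#.##

Derivation:
Click 1 (6,3) count=1: revealed 1 new [(6,3)] -> total=1
Click 2 (2,5) count=0: revealed 28 new [(0,4) (0,5) (0,6) (1,3) (1,4) (1,5) (1,6) (2,3) (2,4) (2,5) (2,6) (3,2) (3,3) (3,4) (3,5) (3,6) (4,2) (4,3) (4,4) (4,5) (4,6) (5,2) (5,3) (5,4) (5,5) (5,6) (6,5) (6,6)] -> total=29
Click 3 (4,6) count=0: revealed 0 new [(none)] -> total=29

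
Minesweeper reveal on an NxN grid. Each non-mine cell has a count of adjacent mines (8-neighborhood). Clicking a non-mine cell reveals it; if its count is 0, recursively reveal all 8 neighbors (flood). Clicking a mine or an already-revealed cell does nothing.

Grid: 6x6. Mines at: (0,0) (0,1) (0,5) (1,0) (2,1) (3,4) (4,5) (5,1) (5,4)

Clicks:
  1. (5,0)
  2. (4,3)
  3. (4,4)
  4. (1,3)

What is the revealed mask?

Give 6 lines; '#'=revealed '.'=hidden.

Answer: ..###.
..###.
..###.
......
...##.
#.....

Derivation:
Click 1 (5,0) count=1: revealed 1 new [(5,0)] -> total=1
Click 2 (4,3) count=2: revealed 1 new [(4,3)] -> total=2
Click 3 (4,4) count=3: revealed 1 new [(4,4)] -> total=3
Click 4 (1,3) count=0: revealed 9 new [(0,2) (0,3) (0,4) (1,2) (1,3) (1,4) (2,2) (2,3) (2,4)] -> total=12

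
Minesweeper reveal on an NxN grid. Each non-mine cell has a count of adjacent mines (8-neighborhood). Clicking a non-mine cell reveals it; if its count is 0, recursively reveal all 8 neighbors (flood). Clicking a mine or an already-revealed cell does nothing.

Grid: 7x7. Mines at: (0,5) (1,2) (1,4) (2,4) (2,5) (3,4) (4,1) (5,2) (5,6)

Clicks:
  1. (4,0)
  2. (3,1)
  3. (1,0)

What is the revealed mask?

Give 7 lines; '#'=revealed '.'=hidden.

Click 1 (4,0) count=1: revealed 1 new [(4,0)] -> total=1
Click 2 (3,1) count=1: revealed 1 new [(3,1)] -> total=2
Click 3 (1,0) count=0: revealed 7 new [(0,0) (0,1) (1,0) (1,1) (2,0) (2,1) (3,0)] -> total=9

Answer: ##.....
##.....
##.....
##.....
#......
.......
.......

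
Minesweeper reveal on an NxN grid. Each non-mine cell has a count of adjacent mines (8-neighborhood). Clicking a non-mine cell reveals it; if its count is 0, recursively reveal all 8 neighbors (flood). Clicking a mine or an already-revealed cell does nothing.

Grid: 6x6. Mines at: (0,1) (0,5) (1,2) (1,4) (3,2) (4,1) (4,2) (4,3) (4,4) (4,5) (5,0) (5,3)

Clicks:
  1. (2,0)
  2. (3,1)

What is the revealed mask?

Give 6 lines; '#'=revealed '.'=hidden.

Answer: ......
##....
##....
##....
......
......

Derivation:
Click 1 (2,0) count=0: revealed 6 new [(1,0) (1,1) (2,0) (2,1) (3,0) (3,1)] -> total=6
Click 2 (3,1) count=3: revealed 0 new [(none)] -> total=6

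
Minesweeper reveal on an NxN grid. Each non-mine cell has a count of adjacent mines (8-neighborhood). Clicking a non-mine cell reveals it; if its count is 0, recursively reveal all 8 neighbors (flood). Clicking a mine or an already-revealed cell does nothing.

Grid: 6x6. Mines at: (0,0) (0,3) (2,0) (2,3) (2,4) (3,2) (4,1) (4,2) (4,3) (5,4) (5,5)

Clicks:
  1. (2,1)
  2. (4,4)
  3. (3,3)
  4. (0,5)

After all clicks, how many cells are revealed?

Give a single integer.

Answer: 7

Derivation:
Click 1 (2,1) count=2: revealed 1 new [(2,1)] -> total=1
Click 2 (4,4) count=3: revealed 1 new [(4,4)] -> total=2
Click 3 (3,3) count=5: revealed 1 new [(3,3)] -> total=3
Click 4 (0,5) count=0: revealed 4 new [(0,4) (0,5) (1,4) (1,5)] -> total=7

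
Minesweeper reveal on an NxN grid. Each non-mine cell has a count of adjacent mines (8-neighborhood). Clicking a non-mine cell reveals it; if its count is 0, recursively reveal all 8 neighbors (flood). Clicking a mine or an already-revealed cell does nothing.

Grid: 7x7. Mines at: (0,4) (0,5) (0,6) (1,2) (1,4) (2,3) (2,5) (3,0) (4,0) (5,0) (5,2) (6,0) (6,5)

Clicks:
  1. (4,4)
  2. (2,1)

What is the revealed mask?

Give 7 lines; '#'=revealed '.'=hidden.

Answer: .......
.......
.#.....
...####
...####
...####
.......

Derivation:
Click 1 (4,4) count=0: revealed 12 new [(3,3) (3,4) (3,5) (3,6) (4,3) (4,4) (4,5) (4,6) (5,3) (5,4) (5,5) (5,6)] -> total=12
Click 2 (2,1) count=2: revealed 1 new [(2,1)] -> total=13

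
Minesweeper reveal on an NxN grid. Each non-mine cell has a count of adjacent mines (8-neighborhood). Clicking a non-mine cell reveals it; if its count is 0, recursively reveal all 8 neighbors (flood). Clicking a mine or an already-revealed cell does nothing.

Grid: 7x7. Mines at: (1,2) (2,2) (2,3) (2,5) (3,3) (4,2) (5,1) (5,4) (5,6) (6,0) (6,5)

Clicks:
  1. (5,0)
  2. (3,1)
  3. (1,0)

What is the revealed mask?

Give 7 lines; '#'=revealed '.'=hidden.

Answer: ##.....
##.....
##.....
##.....
##.....
#......
.......

Derivation:
Click 1 (5,0) count=2: revealed 1 new [(5,0)] -> total=1
Click 2 (3,1) count=2: revealed 1 new [(3,1)] -> total=2
Click 3 (1,0) count=0: revealed 9 new [(0,0) (0,1) (1,0) (1,1) (2,0) (2,1) (3,0) (4,0) (4,1)] -> total=11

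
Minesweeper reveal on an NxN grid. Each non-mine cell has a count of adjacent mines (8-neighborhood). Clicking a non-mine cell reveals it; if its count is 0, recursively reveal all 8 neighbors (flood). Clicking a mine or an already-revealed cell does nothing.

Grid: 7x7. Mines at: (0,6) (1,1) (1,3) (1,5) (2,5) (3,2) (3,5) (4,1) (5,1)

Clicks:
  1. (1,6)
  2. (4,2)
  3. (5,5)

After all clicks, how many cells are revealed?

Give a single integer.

Answer: 16

Derivation:
Click 1 (1,6) count=3: revealed 1 new [(1,6)] -> total=1
Click 2 (4,2) count=3: revealed 1 new [(4,2)] -> total=2
Click 3 (5,5) count=0: revealed 14 new [(4,3) (4,4) (4,5) (4,6) (5,2) (5,3) (5,4) (5,5) (5,6) (6,2) (6,3) (6,4) (6,5) (6,6)] -> total=16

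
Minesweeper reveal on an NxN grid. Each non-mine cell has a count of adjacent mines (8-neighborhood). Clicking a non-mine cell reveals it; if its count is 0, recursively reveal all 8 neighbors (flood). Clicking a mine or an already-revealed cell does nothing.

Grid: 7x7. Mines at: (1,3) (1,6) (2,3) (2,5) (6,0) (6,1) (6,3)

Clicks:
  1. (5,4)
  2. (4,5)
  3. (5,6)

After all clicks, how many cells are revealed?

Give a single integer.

Click 1 (5,4) count=1: revealed 1 new [(5,4)] -> total=1
Click 2 (4,5) count=0: revealed 32 new [(0,0) (0,1) (0,2) (1,0) (1,1) (1,2) (2,0) (2,1) (2,2) (3,0) (3,1) (3,2) (3,3) (3,4) (3,5) (3,6) (4,0) (4,1) (4,2) (4,3) (4,4) (4,5) (4,6) (5,0) (5,1) (5,2) (5,3) (5,5) (5,6) (6,4) (6,5) (6,6)] -> total=33
Click 3 (5,6) count=0: revealed 0 new [(none)] -> total=33

Answer: 33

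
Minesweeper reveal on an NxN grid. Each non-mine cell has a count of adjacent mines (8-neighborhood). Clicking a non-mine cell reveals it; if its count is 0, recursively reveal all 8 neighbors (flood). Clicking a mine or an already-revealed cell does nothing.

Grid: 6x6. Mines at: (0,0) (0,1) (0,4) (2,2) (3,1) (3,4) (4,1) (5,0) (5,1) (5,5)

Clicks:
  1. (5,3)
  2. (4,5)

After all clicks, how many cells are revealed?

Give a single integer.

Click 1 (5,3) count=0: revealed 6 new [(4,2) (4,3) (4,4) (5,2) (5,3) (5,4)] -> total=6
Click 2 (4,5) count=2: revealed 1 new [(4,5)] -> total=7

Answer: 7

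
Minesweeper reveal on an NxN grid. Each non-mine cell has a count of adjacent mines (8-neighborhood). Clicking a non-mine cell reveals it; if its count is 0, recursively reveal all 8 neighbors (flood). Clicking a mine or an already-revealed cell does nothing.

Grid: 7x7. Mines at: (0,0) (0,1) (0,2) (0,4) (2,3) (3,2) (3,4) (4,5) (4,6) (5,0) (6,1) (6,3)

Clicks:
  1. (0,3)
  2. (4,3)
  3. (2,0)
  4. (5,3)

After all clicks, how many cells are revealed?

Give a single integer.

Answer: 11

Derivation:
Click 1 (0,3) count=2: revealed 1 new [(0,3)] -> total=1
Click 2 (4,3) count=2: revealed 1 new [(4,3)] -> total=2
Click 3 (2,0) count=0: revealed 8 new [(1,0) (1,1) (2,0) (2,1) (3,0) (3,1) (4,0) (4,1)] -> total=10
Click 4 (5,3) count=1: revealed 1 new [(5,3)] -> total=11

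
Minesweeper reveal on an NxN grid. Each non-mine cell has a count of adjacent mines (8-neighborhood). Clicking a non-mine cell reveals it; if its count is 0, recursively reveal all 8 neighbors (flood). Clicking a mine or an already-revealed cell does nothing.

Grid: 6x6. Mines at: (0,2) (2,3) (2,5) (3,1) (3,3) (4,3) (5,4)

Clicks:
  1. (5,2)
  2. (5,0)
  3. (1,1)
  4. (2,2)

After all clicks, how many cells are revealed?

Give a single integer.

Answer: 8

Derivation:
Click 1 (5,2) count=1: revealed 1 new [(5,2)] -> total=1
Click 2 (5,0) count=0: revealed 5 new [(4,0) (4,1) (4,2) (5,0) (5,1)] -> total=6
Click 3 (1,1) count=1: revealed 1 new [(1,1)] -> total=7
Click 4 (2,2) count=3: revealed 1 new [(2,2)] -> total=8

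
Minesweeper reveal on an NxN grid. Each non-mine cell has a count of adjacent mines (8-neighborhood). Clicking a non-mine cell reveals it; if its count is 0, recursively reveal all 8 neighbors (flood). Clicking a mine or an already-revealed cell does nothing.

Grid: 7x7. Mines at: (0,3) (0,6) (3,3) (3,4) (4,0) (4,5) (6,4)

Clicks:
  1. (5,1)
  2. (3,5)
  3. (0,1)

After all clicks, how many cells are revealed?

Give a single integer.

Click 1 (5,1) count=1: revealed 1 new [(5,1)] -> total=1
Click 2 (3,5) count=2: revealed 1 new [(3,5)] -> total=2
Click 3 (0,1) count=0: revealed 12 new [(0,0) (0,1) (0,2) (1,0) (1,1) (1,2) (2,0) (2,1) (2,2) (3,0) (3,1) (3,2)] -> total=14

Answer: 14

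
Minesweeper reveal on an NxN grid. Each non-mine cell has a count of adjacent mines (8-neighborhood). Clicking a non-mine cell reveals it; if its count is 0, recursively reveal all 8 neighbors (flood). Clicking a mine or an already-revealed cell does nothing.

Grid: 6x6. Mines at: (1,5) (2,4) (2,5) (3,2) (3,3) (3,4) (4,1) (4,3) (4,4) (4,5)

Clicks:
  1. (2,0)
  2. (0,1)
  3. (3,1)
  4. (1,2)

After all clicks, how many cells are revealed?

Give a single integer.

Answer: 16

Derivation:
Click 1 (2,0) count=0: revealed 16 new [(0,0) (0,1) (0,2) (0,3) (0,4) (1,0) (1,1) (1,2) (1,3) (1,4) (2,0) (2,1) (2,2) (2,3) (3,0) (3,1)] -> total=16
Click 2 (0,1) count=0: revealed 0 new [(none)] -> total=16
Click 3 (3,1) count=2: revealed 0 new [(none)] -> total=16
Click 4 (1,2) count=0: revealed 0 new [(none)] -> total=16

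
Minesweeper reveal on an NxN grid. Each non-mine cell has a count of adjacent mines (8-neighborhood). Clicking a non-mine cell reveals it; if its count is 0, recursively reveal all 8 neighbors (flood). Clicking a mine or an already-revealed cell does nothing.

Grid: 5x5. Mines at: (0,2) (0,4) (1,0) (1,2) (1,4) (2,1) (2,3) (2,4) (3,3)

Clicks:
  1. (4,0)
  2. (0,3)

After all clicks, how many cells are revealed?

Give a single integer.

Answer: 7

Derivation:
Click 1 (4,0) count=0: revealed 6 new [(3,0) (3,1) (3,2) (4,0) (4,1) (4,2)] -> total=6
Click 2 (0,3) count=4: revealed 1 new [(0,3)] -> total=7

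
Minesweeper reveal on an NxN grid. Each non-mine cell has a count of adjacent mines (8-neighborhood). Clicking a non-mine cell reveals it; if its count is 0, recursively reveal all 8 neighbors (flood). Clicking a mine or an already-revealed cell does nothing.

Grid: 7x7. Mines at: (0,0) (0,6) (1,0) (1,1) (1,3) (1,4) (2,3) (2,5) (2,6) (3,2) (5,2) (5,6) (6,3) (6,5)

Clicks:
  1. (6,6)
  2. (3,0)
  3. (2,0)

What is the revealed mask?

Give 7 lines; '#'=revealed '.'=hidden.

Click 1 (6,6) count=2: revealed 1 new [(6,6)] -> total=1
Click 2 (3,0) count=0: revealed 10 new [(2,0) (2,1) (3,0) (3,1) (4,0) (4,1) (5,0) (5,1) (6,0) (6,1)] -> total=11
Click 3 (2,0) count=2: revealed 0 new [(none)] -> total=11

Answer: .......
.......
##.....
##.....
##.....
##.....
##....#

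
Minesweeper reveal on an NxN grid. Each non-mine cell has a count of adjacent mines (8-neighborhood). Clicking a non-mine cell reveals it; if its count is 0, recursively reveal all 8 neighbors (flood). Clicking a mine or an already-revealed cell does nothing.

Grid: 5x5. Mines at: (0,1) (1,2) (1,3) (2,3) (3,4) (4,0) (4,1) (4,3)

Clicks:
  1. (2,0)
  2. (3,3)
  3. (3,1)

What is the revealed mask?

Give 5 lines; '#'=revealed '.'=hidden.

Click 1 (2,0) count=0: revealed 6 new [(1,0) (1,1) (2,0) (2,1) (3,0) (3,1)] -> total=6
Click 2 (3,3) count=3: revealed 1 new [(3,3)] -> total=7
Click 3 (3,1) count=2: revealed 0 new [(none)] -> total=7

Answer: .....
##...
##...
##.#.
.....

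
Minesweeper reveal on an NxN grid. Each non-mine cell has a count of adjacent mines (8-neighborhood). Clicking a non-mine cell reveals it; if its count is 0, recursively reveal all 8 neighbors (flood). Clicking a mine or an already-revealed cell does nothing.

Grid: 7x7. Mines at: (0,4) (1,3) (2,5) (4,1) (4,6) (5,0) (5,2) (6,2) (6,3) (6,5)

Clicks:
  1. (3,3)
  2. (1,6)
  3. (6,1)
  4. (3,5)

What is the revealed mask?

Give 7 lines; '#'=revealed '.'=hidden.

Answer: .......
......#
..###..
..####.
..####.
...###.
.#.....

Derivation:
Click 1 (3,3) count=0: revealed 14 new [(2,2) (2,3) (2,4) (3,2) (3,3) (3,4) (3,5) (4,2) (4,3) (4,4) (4,5) (5,3) (5,4) (5,5)] -> total=14
Click 2 (1,6) count=1: revealed 1 new [(1,6)] -> total=15
Click 3 (6,1) count=3: revealed 1 new [(6,1)] -> total=16
Click 4 (3,5) count=2: revealed 0 new [(none)] -> total=16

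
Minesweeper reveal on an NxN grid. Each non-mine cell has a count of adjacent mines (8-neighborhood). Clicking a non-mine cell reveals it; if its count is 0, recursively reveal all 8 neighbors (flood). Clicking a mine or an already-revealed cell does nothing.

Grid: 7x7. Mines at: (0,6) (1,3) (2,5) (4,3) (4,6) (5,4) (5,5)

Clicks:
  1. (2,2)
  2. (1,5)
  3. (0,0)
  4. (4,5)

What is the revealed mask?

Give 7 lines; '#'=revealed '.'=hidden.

Answer: ###....
###..#.
###....
###....
###..#.
####...
####...

Derivation:
Click 1 (2,2) count=1: revealed 1 new [(2,2)] -> total=1
Click 2 (1,5) count=2: revealed 1 new [(1,5)] -> total=2
Click 3 (0,0) count=0: revealed 22 new [(0,0) (0,1) (0,2) (1,0) (1,1) (1,2) (2,0) (2,1) (3,0) (3,1) (3,2) (4,0) (4,1) (4,2) (5,0) (5,1) (5,2) (5,3) (6,0) (6,1) (6,2) (6,3)] -> total=24
Click 4 (4,5) count=3: revealed 1 new [(4,5)] -> total=25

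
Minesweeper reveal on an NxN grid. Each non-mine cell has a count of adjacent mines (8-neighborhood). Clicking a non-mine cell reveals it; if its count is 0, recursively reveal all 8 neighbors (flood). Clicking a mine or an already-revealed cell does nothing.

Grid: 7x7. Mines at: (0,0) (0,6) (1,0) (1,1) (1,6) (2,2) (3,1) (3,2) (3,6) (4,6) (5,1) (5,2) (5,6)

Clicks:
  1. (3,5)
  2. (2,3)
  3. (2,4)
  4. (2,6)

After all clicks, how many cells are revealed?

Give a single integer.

Click 1 (3,5) count=2: revealed 1 new [(3,5)] -> total=1
Click 2 (2,3) count=2: revealed 1 new [(2,3)] -> total=2
Click 3 (2,4) count=0: revealed 21 new [(0,2) (0,3) (0,4) (0,5) (1,2) (1,3) (1,4) (1,5) (2,4) (2,5) (3,3) (3,4) (4,3) (4,4) (4,5) (5,3) (5,4) (5,5) (6,3) (6,4) (6,5)] -> total=23
Click 4 (2,6) count=2: revealed 1 new [(2,6)] -> total=24

Answer: 24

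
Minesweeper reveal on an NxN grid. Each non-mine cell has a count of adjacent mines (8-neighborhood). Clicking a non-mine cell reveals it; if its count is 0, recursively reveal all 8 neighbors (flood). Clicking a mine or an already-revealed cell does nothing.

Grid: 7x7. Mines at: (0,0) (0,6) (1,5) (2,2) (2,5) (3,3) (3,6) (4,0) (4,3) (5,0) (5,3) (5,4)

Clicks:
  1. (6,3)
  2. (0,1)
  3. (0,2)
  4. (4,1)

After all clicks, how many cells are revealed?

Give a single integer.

Answer: 10

Derivation:
Click 1 (6,3) count=2: revealed 1 new [(6,3)] -> total=1
Click 2 (0,1) count=1: revealed 1 new [(0,1)] -> total=2
Click 3 (0,2) count=0: revealed 7 new [(0,2) (0,3) (0,4) (1,1) (1,2) (1,3) (1,4)] -> total=9
Click 4 (4,1) count=2: revealed 1 new [(4,1)] -> total=10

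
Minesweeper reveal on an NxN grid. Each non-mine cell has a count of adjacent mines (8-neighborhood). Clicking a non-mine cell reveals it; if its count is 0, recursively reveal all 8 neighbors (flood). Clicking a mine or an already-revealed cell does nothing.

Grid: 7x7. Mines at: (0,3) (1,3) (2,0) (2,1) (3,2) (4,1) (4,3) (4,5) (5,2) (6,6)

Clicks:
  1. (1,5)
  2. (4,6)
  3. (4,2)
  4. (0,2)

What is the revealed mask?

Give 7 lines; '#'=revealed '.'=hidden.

Answer: ..#.###
....###
....###
....###
..#...#
.......
.......

Derivation:
Click 1 (1,5) count=0: revealed 12 new [(0,4) (0,5) (0,6) (1,4) (1,5) (1,6) (2,4) (2,5) (2,6) (3,4) (3,5) (3,6)] -> total=12
Click 2 (4,6) count=1: revealed 1 new [(4,6)] -> total=13
Click 3 (4,2) count=4: revealed 1 new [(4,2)] -> total=14
Click 4 (0,2) count=2: revealed 1 new [(0,2)] -> total=15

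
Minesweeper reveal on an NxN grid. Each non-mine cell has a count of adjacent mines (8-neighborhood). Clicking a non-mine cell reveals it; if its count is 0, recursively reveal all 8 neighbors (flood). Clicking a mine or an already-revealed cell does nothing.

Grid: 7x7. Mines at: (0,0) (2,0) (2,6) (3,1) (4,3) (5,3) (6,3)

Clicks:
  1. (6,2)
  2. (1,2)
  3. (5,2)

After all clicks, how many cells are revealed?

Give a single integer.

Click 1 (6,2) count=2: revealed 1 new [(6,2)] -> total=1
Click 2 (1,2) count=0: revealed 21 new [(0,1) (0,2) (0,3) (0,4) (0,5) (0,6) (1,1) (1,2) (1,3) (1,4) (1,5) (1,6) (2,1) (2,2) (2,3) (2,4) (2,5) (3,2) (3,3) (3,4) (3,5)] -> total=22
Click 3 (5,2) count=3: revealed 1 new [(5,2)] -> total=23

Answer: 23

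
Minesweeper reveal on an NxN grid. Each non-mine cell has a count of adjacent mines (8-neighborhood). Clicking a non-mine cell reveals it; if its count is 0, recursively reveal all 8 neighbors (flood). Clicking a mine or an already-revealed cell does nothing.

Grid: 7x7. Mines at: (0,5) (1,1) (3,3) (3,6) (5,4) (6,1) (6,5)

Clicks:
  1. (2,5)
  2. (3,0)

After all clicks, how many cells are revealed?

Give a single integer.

Answer: 13

Derivation:
Click 1 (2,5) count=1: revealed 1 new [(2,5)] -> total=1
Click 2 (3,0) count=0: revealed 12 new [(2,0) (2,1) (2,2) (3,0) (3,1) (3,2) (4,0) (4,1) (4,2) (5,0) (5,1) (5,2)] -> total=13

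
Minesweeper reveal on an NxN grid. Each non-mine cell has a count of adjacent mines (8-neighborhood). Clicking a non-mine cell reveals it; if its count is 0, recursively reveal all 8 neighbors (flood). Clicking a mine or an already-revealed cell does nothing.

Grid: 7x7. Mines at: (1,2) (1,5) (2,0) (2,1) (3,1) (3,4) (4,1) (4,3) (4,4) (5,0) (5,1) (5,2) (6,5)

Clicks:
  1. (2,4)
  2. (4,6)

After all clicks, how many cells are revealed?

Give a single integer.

Answer: 9

Derivation:
Click 1 (2,4) count=2: revealed 1 new [(2,4)] -> total=1
Click 2 (4,6) count=0: revealed 8 new [(2,5) (2,6) (3,5) (3,6) (4,5) (4,6) (5,5) (5,6)] -> total=9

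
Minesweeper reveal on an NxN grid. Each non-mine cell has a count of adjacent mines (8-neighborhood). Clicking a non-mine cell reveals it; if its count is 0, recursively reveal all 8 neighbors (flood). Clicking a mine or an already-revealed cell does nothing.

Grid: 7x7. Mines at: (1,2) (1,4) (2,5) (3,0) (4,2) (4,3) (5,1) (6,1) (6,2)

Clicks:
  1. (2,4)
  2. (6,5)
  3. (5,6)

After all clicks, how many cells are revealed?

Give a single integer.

Answer: 15

Derivation:
Click 1 (2,4) count=2: revealed 1 new [(2,4)] -> total=1
Click 2 (6,5) count=0: revealed 14 new [(3,4) (3,5) (3,6) (4,4) (4,5) (4,6) (5,3) (5,4) (5,5) (5,6) (6,3) (6,4) (6,5) (6,6)] -> total=15
Click 3 (5,6) count=0: revealed 0 new [(none)] -> total=15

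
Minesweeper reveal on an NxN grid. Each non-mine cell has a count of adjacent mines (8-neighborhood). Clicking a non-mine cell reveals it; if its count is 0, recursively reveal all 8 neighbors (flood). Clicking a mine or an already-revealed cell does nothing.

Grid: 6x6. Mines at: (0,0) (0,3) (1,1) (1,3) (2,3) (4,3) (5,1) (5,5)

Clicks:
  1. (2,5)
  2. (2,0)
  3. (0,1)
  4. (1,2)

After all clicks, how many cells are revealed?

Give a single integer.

Answer: 13

Derivation:
Click 1 (2,5) count=0: revealed 10 new [(0,4) (0,5) (1,4) (1,5) (2,4) (2,5) (3,4) (3,5) (4,4) (4,5)] -> total=10
Click 2 (2,0) count=1: revealed 1 new [(2,0)] -> total=11
Click 3 (0,1) count=2: revealed 1 new [(0,1)] -> total=12
Click 4 (1,2) count=4: revealed 1 new [(1,2)] -> total=13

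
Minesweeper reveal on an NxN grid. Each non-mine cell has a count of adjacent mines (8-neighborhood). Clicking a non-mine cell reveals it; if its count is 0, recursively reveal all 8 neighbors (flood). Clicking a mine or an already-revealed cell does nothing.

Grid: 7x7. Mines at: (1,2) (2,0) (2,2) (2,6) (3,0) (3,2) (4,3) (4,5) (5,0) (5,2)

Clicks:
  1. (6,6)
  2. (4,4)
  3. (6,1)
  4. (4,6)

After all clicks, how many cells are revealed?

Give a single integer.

Click 1 (6,6) count=0: revealed 8 new [(5,3) (5,4) (5,5) (5,6) (6,3) (6,4) (6,5) (6,6)] -> total=8
Click 2 (4,4) count=2: revealed 1 new [(4,4)] -> total=9
Click 3 (6,1) count=2: revealed 1 new [(6,1)] -> total=10
Click 4 (4,6) count=1: revealed 1 new [(4,6)] -> total=11

Answer: 11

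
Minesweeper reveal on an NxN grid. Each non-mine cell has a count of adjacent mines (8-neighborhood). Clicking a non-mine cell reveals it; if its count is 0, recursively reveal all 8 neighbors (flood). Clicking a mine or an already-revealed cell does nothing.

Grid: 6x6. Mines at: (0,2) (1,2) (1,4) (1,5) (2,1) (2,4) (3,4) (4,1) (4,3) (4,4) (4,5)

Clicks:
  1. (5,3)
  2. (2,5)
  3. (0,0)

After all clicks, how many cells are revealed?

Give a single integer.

Click 1 (5,3) count=2: revealed 1 new [(5,3)] -> total=1
Click 2 (2,5) count=4: revealed 1 new [(2,5)] -> total=2
Click 3 (0,0) count=0: revealed 4 new [(0,0) (0,1) (1,0) (1,1)] -> total=6

Answer: 6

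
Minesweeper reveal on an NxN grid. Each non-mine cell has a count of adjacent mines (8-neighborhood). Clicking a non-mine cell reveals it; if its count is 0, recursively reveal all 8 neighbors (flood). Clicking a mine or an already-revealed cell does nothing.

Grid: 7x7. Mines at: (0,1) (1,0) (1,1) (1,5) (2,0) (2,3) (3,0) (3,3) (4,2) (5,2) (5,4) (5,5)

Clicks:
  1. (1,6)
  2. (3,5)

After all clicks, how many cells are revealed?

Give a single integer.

Answer: 10

Derivation:
Click 1 (1,6) count=1: revealed 1 new [(1,6)] -> total=1
Click 2 (3,5) count=0: revealed 9 new [(2,4) (2,5) (2,6) (3,4) (3,5) (3,6) (4,4) (4,5) (4,6)] -> total=10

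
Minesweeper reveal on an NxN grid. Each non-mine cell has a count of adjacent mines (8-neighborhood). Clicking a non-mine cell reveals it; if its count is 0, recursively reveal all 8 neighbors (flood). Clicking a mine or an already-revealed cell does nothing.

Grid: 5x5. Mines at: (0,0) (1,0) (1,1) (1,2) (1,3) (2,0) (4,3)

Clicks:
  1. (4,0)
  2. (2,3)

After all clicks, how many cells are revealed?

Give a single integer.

Answer: 7

Derivation:
Click 1 (4,0) count=0: revealed 6 new [(3,0) (3,1) (3,2) (4,0) (4,1) (4,2)] -> total=6
Click 2 (2,3) count=2: revealed 1 new [(2,3)] -> total=7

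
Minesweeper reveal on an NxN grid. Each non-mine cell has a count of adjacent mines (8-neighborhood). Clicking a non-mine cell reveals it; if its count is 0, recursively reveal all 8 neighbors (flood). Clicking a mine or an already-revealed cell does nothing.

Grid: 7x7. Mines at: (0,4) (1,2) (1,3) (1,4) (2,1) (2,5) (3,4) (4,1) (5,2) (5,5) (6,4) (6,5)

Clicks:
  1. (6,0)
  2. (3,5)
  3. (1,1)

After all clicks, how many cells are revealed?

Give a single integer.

Answer: 6

Derivation:
Click 1 (6,0) count=0: revealed 4 new [(5,0) (5,1) (6,0) (6,1)] -> total=4
Click 2 (3,5) count=2: revealed 1 new [(3,5)] -> total=5
Click 3 (1,1) count=2: revealed 1 new [(1,1)] -> total=6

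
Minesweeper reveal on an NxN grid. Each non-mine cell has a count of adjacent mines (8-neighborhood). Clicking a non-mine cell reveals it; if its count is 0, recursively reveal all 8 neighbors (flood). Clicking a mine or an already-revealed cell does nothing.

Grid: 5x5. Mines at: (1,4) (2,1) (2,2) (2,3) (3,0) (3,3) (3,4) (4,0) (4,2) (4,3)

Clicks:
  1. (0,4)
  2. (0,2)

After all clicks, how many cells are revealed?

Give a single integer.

Click 1 (0,4) count=1: revealed 1 new [(0,4)] -> total=1
Click 2 (0,2) count=0: revealed 8 new [(0,0) (0,1) (0,2) (0,3) (1,0) (1,1) (1,2) (1,3)] -> total=9

Answer: 9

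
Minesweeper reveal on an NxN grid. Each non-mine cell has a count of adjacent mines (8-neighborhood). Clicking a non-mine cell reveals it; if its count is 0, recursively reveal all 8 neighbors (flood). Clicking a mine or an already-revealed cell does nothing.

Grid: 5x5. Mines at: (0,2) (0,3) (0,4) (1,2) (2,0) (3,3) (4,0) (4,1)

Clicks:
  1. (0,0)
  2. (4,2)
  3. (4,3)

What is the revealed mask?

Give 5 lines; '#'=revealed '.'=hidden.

Answer: ##...
##...
.....
.....
..##.

Derivation:
Click 1 (0,0) count=0: revealed 4 new [(0,0) (0,1) (1,0) (1,1)] -> total=4
Click 2 (4,2) count=2: revealed 1 new [(4,2)] -> total=5
Click 3 (4,3) count=1: revealed 1 new [(4,3)] -> total=6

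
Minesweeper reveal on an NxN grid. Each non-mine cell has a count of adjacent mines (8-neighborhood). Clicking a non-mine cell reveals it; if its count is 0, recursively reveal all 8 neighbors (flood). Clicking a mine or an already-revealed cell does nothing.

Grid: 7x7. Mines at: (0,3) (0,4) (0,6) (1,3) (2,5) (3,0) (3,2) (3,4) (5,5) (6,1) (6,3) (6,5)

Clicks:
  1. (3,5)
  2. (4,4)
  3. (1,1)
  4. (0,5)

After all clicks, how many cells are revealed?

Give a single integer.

Answer: 12

Derivation:
Click 1 (3,5) count=2: revealed 1 new [(3,5)] -> total=1
Click 2 (4,4) count=2: revealed 1 new [(4,4)] -> total=2
Click 3 (1,1) count=0: revealed 9 new [(0,0) (0,1) (0,2) (1,0) (1,1) (1,2) (2,0) (2,1) (2,2)] -> total=11
Click 4 (0,5) count=2: revealed 1 new [(0,5)] -> total=12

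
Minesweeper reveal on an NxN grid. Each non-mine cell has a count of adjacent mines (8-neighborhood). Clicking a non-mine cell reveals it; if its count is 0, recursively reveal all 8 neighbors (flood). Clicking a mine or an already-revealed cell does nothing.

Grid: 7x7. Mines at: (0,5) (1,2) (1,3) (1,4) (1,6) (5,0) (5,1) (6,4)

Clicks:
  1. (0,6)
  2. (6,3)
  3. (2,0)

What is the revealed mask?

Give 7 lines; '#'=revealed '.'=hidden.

Click 1 (0,6) count=2: revealed 1 new [(0,6)] -> total=1
Click 2 (6,3) count=1: revealed 1 new [(6,3)] -> total=2
Click 3 (2,0) count=0: revealed 32 new [(0,0) (0,1) (1,0) (1,1) (2,0) (2,1) (2,2) (2,3) (2,4) (2,5) (2,6) (3,0) (3,1) (3,2) (3,3) (3,4) (3,5) (3,6) (4,0) (4,1) (4,2) (4,3) (4,4) (4,5) (4,6) (5,2) (5,3) (5,4) (5,5) (5,6) (6,5) (6,6)] -> total=34

Answer: ##....#
##.....
#######
#######
#######
..#####
...#.##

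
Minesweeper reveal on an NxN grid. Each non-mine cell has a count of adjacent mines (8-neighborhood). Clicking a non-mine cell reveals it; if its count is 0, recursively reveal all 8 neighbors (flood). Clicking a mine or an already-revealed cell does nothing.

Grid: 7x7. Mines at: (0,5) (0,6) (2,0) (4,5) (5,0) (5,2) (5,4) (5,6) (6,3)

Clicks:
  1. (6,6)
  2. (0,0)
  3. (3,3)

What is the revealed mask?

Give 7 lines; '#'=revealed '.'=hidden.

Click 1 (6,6) count=1: revealed 1 new [(6,6)] -> total=1
Click 2 (0,0) count=0: revealed 28 new [(0,0) (0,1) (0,2) (0,3) (0,4) (1,0) (1,1) (1,2) (1,3) (1,4) (1,5) (1,6) (2,1) (2,2) (2,3) (2,4) (2,5) (2,6) (3,1) (3,2) (3,3) (3,4) (3,5) (3,6) (4,1) (4,2) (4,3) (4,4)] -> total=29
Click 3 (3,3) count=0: revealed 0 new [(none)] -> total=29

Answer: #####..
#######
.######
.######
.####..
.......
......#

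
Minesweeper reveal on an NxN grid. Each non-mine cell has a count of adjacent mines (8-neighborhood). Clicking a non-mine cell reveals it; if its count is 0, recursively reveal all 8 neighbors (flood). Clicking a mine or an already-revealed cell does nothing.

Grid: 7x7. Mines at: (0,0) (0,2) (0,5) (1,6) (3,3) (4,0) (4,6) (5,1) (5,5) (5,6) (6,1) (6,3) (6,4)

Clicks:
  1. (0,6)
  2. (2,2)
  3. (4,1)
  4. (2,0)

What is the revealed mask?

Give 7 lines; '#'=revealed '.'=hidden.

Click 1 (0,6) count=2: revealed 1 new [(0,6)] -> total=1
Click 2 (2,2) count=1: revealed 1 new [(2,2)] -> total=2
Click 3 (4,1) count=2: revealed 1 new [(4,1)] -> total=3
Click 4 (2,0) count=0: revealed 8 new [(1,0) (1,1) (1,2) (2,0) (2,1) (3,0) (3,1) (3,2)] -> total=11

Answer: ......#
###....
###....
###....
.#.....
.......
.......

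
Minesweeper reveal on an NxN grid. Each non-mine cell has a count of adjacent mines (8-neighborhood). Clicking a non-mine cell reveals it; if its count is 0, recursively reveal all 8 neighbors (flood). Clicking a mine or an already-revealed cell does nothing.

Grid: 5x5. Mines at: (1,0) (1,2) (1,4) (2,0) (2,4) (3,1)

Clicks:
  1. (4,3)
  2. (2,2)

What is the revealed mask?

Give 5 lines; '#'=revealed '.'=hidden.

Click 1 (4,3) count=0: revealed 6 new [(3,2) (3,3) (3,4) (4,2) (4,3) (4,4)] -> total=6
Click 2 (2,2) count=2: revealed 1 new [(2,2)] -> total=7

Answer: .....
.....
..#..
..###
..###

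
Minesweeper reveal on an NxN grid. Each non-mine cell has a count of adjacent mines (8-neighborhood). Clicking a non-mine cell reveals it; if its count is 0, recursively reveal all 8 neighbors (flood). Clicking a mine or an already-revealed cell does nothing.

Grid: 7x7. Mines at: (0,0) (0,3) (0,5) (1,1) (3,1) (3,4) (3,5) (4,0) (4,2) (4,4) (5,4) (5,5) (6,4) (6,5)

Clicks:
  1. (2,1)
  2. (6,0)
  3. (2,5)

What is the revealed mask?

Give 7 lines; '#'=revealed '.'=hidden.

Click 1 (2,1) count=2: revealed 1 new [(2,1)] -> total=1
Click 2 (6,0) count=0: revealed 8 new [(5,0) (5,1) (5,2) (5,3) (6,0) (6,1) (6,2) (6,3)] -> total=9
Click 3 (2,5) count=2: revealed 1 new [(2,5)] -> total=10

Answer: .......
.......
.#...#.
.......
.......
####...
####...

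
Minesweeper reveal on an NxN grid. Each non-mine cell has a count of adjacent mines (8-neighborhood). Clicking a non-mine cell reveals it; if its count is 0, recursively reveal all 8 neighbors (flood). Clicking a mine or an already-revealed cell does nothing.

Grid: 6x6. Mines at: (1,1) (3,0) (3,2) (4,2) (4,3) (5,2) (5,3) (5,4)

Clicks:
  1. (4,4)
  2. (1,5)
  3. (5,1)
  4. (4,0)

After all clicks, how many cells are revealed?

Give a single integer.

Answer: 19

Derivation:
Click 1 (4,4) count=3: revealed 1 new [(4,4)] -> total=1
Click 2 (1,5) count=0: revealed 16 new [(0,2) (0,3) (0,4) (0,5) (1,2) (1,3) (1,4) (1,5) (2,2) (2,3) (2,4) (2,5) (3,3) (3,4) (3,5) (4,5)] -> total=17
Click 3 (5,1) count=2: revealed 1 new [(5,1)] -> total=18
Click 4 (4,0) count=1: revealed 1 new [(4,0)] -> total=19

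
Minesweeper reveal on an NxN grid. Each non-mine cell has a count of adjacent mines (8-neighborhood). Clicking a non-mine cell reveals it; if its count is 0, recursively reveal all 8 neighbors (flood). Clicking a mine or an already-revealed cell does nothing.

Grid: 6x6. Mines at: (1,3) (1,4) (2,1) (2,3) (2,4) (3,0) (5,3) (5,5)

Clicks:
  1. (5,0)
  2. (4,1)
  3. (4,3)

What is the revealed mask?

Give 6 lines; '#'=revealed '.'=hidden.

Answer: ......
......
......
......
####..
###...

Derivation:
Click 1 (5,0) count=0: revealed 6 new [(4,0) (4,1) (4,2) (5,0) (5,1) (5,2)] -> total=6
Click 2 (4,1) count=1: revealed 0 new [(none)] -> total=6
Click 3 (4,3) count=1: revealed 1 new [(4,3)] -> total=7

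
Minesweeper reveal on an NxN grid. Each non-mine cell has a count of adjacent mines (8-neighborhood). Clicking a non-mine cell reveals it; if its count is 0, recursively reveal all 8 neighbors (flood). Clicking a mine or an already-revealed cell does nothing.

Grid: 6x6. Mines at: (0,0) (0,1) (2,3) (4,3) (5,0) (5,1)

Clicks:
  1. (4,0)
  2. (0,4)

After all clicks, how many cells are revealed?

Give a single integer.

Click 1 (4,0) count=2: revealed 1 new [(4,0)] -> total=1
Click 2 (0,4) count=0: revealed 16 new [(0,2) (0,3) (0,4) (0,5) (1,2) (1,3) (1,4) (1,5) (2,4) (2,5) (3,4) (3,5) (4,4) (4,5) (5,4) (5,5)] -> total=17

Answer: 17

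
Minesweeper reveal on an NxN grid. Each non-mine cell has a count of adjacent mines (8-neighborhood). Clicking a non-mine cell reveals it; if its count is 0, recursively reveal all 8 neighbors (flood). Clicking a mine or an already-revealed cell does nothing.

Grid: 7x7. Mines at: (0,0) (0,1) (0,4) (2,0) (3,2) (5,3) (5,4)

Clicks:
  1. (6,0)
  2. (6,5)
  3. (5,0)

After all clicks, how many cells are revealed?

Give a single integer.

Click 1 (6,0) count=0: revealed 11 new [(3,0) (3,1) (4,0) (4,1) (4,2) (5,0) (5,1) (5,2) (6,0) (6,1) (6,2)] -> total=11
Click 2 (6,5) count=1: revealed 1 new [(6,5)] -> total=12
Click 3 (5,0) count=0: revealed 0 new [(none)] -> total=12

Answer: 12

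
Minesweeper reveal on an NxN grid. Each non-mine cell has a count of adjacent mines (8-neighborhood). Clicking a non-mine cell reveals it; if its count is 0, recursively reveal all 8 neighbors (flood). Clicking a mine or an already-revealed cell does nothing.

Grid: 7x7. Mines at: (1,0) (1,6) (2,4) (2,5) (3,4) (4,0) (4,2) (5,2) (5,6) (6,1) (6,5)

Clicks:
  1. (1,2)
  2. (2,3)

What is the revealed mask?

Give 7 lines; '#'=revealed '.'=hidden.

Answer: .#####.
.#####.
.###...
.###...
.......
.......
.......

Derivation:
Click 1 (1,2) count=0: revealed 16 new [(0,1) (0,2) (0,3) (0,4) (0,5) (1,1) (1,2) (1,3) (1,4) (1,5) (2,1) (2,2) (2,3) (3,1) (3,2) (3,3)] -> total=16
Click 2 (2,3) count=2: revealed 0 new [(none)] -> total=16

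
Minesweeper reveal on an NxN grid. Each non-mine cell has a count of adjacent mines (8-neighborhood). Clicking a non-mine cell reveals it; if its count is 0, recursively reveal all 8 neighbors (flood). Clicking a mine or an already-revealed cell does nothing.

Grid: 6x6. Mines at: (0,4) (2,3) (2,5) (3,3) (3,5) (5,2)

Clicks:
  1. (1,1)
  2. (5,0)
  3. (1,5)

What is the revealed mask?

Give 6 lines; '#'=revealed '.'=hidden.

Click 1 (1,1) count=0: revealed 19 new [(0,0) (0,1) (0,2) (0,3) (1,0) (1,1) (1,2) (1,3) (2,0) (2,1) (2,2) (3,0) (3,1) (3,2) (4,0) (4,1) (4,2) (5,0) (5,1)] -> total=19
Click 2 (5,0) count=0: revealed 0 new [(none)] -> total=19
Click 3 (1,5) count=2: revealed 1 new [(1,5)] -> total=20

Answer: ####..
####.#
###...
###...
###...
##....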